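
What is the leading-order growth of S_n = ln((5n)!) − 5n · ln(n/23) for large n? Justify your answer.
S_n ~ 5n · (ln 115 − 1) + O(ln n)

Stirling: ln((5n)!) = 5n ln(5n) − 5n + O(ln n).
  S_n = 5n ln(5n) − 5n − 5n ln(n/23) + O(ln n)
      = 5n ln(5n) − 5n ln n + 5n ln 23 − 5n + O(ln n)
      = 5n ln 5 + 5n ln 23 − 5n + O(ln n)
      = 5n (ln 115 − 1) + O(ln n).
Numerically ln(115) − 1 ≈ 3.7449.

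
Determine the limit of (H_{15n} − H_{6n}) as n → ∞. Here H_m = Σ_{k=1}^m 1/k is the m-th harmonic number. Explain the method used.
lim = ln(15/6) = ln(5/2)

Euler-Maclaurin gives H_m = ln m + γ + 1/(2m) + O(1/m^2). The γ and O(1/m) terms cancel in the difference:
  H_{15n} − H_{6n} = ln(15n) − ln(6n) + O(1/n) = ln(15/6) + O(1/n).
Hence the limit is ln(15/6) = ln(5/2).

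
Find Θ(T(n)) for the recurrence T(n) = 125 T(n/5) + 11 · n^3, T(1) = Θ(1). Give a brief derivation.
T(n) = Θ(n^3 log n)

log_5 125 = 3, and f(n) = 11 · n^3 = Θ(n^(log_5 125)). This is Case 2 of the master theorem: T(n) = Θ(f(n) · log n) = Θ(n^3 log n).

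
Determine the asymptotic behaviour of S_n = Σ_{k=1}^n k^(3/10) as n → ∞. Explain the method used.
S_n ~ (10/13) · n^(13/10)

Integral comparison: Σ_{k=1}^n k^(3/10) = ∫_0^n x^(3/10) dx + O(n^(3/10)). The integral is n^(1 + 3/10) / (1 + 3/10) = n^((3+10)/10) / ((3+10)/10) = (10/13) · n^(13/10).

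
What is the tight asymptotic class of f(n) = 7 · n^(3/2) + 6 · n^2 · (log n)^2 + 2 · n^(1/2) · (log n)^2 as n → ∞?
f(n) ∈ Θ(n^2 · (log n)^2)

Compare the terms by growth order. For large n, n^a · (log n)^b dominates n^a' · (log n)^b' iff a > a', or (a = a' and b > b'). Ranking the 3 terms shows the dominant one is 6 · n^2 · (log n)^2. Hence f(n) ∈ Θ(n^2 · (log n)^2).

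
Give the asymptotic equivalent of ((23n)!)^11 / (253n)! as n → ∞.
((23n)!)^11/(253n)! ~ ((2π·23n)^(10/2) / sqrt(11)) · 11^(−11·23n)  →  0

Write N = 23n. Stirling: N! ~ sqrt(2π N)(N/e)^N and (11N)! ~ sqrt(2π·11N)·(11N/e)^(11N).
  (N!)^11/(11N)! ~ (2π N)^(11/2) (N/e)^(11N) / [sqrt(2π·11N) (11N/e)^(11N)]
     = (2π N)^(11/2) / sqrt(2π·11N) · (N/(11N))^(11N)
     = (2π N)^((11−1)/2) / sqrt(11) · 11^(−11N).
Since 11^11 > 1, the factor 11^(−11N) decays exponentially, so the ratio → 0. Substituting N = 23n gives the stated form.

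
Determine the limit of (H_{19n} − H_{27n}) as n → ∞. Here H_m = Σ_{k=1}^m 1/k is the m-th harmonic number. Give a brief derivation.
lim = ln(19/27)

Euler-Maclaurin gives H_m = ln m + γ + 1/(2m) + O(1/m^2). The γ and O(1/m) terms cancel in the difference:
  H_{19n} − H_{27n} = ln(19n) − ln(27n) + O(1/n) = ln(19/27) + O(1/n).
Hence the limit is ln(19/27).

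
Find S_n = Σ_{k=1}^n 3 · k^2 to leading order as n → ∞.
S_n ~ n^3

By integral comparison (Euler-Maclaurin), Σ_{k=1}^n 3 · k^2 = 3 · ∫_0^n x^2 dx + O(n^2) = 3 · n^3/3 = n^3 + O(n^2). (Equivalently, Faulhaber's formula gives the same leading term.)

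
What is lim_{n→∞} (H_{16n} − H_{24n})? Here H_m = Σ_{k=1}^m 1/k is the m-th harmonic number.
lim = ln(16/24) = ln(2/3)

Euler-Maclaurin gives H_m = ln m + γ + 1/(2m) + O(1/m^2). The γ and O(1/m) terms cancel in the difference:
  H_{16n} − H_{24n} = ln(16n) − ln(24n) + O(1/n) = ln(16/24) + O(1/n).
Hence the limit is ln(16/24) = ln(2/3).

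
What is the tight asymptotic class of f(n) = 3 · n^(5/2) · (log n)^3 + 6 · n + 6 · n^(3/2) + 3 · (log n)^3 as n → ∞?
f(n) ∈ Θ(n^(5/2) · (log n)^3)

Compare the terms by growth order. For large n, n^a · (log n)^b dominates n^a' · (log n)^b' iff a > a', or (a = a' and b > b'). Ranking the 4 terms shows the dominant one is 3 · n^(5/2) · (log n)^3. Hence f(n) ∈ Θ(n^(5/2) · (log n)^3).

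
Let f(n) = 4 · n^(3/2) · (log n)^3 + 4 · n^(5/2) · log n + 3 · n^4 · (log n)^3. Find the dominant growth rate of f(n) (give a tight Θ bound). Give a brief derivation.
f(n) ∈ Θ(n^4 · (log n)^3)

Compare the terms by growth order. For large n, n^a · (log n)^b dominates n^a' · (log n)^b' iff a > a', or (a = a' and b > b'). Ranking the 3 terms shows the dominant one is 3 · n^4 · (log n)^3. Hence f(n) ∈ Θ(n^4 · (log n)^3).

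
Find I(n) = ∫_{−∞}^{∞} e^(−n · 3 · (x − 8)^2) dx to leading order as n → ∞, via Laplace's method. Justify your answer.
I(n) = sqrt(π/(3n))

Here φ(x) = 3 · (x − 8)^2 has its unique minimum at x* = 8 with φ(x*) = 0 and φ''(x*) = 6. Laplace's method gives
  I(n) ~ e^(−n φ(x*)) · sqrt(2π / (n · φ''(x*))) = sqrt(2π / (6n)) = sqrt(π/(3n)).
This is exact: substituting u = (x − 8)·sqrt(3n) gives I(n) = (1/sqrt(3n)) ∫_{−∞}^{∞} e^(−u^2) du = sqrt(π/(3n)).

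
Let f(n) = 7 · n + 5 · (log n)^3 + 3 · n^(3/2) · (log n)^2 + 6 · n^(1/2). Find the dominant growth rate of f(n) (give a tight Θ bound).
f(n) ∈ Θ(n^(3/2) · (log n)^2)

Compare the terms by growth order. For large n, n^a · (log n)^b dominates n^a' · (log n)^b' iff a > a', or (a = a' and b > b'). Ranking the 4 terms shows the dominant one is 3 · n^(3/2) · (log n)^2. Hence f(n) ∈ Θ(n^(3/2) · (log n)^2).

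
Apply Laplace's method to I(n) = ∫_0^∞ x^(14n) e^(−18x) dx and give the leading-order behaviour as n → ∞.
I(n) ~ (sqrt(2π·14n) / 18) · (14n/(18e))^(14n)

Write the integrand as exp(14n ln x − 18x) and set f(x) = 14n ln x − 18x. Then f'(x) = 14n/x − 18 = 0 at x* = 14n/18, and f''(x*) = −14n/x*^2 = −18^2/(14n). Laplace's method (interior maximum) gives
  I(n) ~ e^(f(x*)) · sqrt(2π / |f''(x*)|)
        = exp(14n ln(14n/18) − 14n) · sqrt(2π · 14n / 18^2)
        = (14n/18)^(14n) e^(−14n) · sqrt(2π·14n) / 18
        = (sqrt(2π·14n) / 18) · (14n/(18e))^(14n).
This matches Γ(14n+1)/18^(14n+1) with Stirling applied to Γ.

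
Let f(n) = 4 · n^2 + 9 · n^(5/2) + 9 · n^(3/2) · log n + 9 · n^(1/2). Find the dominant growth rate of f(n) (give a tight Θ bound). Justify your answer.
f(n) ∈ Θ(n^(5/2))

Compare the terms by growth order. For large n, n^a · (log n)^b dominates n^a' · (log n)^b' iff a > a', or (a = a' and b > b'). Ranking the 4 terms shows the dominant one is 9 · n^(5/2). Hence f(n) ∈ Θ(n^(5/2)).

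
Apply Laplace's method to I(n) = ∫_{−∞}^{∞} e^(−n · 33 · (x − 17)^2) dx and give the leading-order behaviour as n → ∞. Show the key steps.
I(n) = sqrt(π/(33n))

Here φ(x) = 33 · (x − 17)^2 has its unique minimum at x* = 17 with φ(x*) = 0 and φ''(x*) = 66. Laplace's method gives
  I(n) ~ e^(−n φ(x*)) · sqrt(2π / (n · φ''(x*))) = sqrt(2π / (66n)) = sqrt(π/(33n)).
This is exact: substituting u = (x − 17)·sqrt(33n) gives I(n) = (1/sqrt(33n)) ∫_{−∞}^{∞} e^(−u^2) du = sqrt(π/(33n)).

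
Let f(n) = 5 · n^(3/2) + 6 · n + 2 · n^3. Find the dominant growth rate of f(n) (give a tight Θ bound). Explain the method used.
f(n) ∈ Θ(n^3)

Compare the terms by growth order. For large n, n^a · (log n)^b dominates n^a' · (log n)^b' iff a > a', or (a = a' and b > b'). Ranking the 3 terms shows the dominant one is 2 · n^3. Hence f(n) ∈ Θ(n^3).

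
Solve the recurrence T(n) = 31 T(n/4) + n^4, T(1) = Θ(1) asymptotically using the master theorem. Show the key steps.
T(n) = Θ(n^4)

log_4 31 ≈ 2.477. f(n) = n^4 dominates n^(log_4 31) since 4 > 2.477, and the regularity condition a·f(n/b) = 31·(n/4)^4 = (31/256)·n^4 ≤ c·f(n) holds with c = 31/256 ≈ 0.121 < 1. So this is Case 3: T(n) = Θ(f(n)) = Θ(n^4).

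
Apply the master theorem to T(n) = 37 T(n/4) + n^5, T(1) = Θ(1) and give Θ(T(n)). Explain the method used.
T(n) = Θ(n^5)

log_4 37 ≈ 2.605. f(n) = n^5 dominates n^(log_4 37) since 5 > 2.605, and the regularity condition a·f(n/b) = 37·(n/4)^5 = (37/1024)·n^5 ≤ c·f(n) holds with c = 37/1024 ≈ 0.0361 < 1. So this is Case 3: T(n) = Θ(f(n)) = Θ(n^5).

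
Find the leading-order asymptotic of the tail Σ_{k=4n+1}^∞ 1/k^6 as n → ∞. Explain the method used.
Σ_{k>4n} 1/k^6 ~ 1/(5 · (4n)^5)

Compare to the integral: ∫_{4n}^∞ x^(−6) dx = [−x^(−5)/5]_{4n}^∞ = 1/((6−1)·(4n)^5). Euler-Maclaurin then gives
  Σ_{k>4n} 1/k^6 = ∫_{4n}^∞ dx/x^6 − 1/(2·(4n)^6) + O(1/(4n)^7).
(Equivalently this is ζ(6) − Σ_{k≤4n} 1/k^6.)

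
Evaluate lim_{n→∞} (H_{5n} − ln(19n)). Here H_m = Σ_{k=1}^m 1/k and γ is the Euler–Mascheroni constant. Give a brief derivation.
lim = ln(5/19) + γ

By Euler-Maclaurin, H_m = ln m + γ + O(1/m). So
  H_{5n} − ln(19n) = ln(5n) + γ − ln(19n) + O(1/n)
                       = ln(5/19) + γ + O(1/n).
Hence the limit is ln(5/19) + γ.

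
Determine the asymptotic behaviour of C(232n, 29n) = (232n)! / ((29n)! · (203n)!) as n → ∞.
C(232n, 29n) ~ (16777216/823543)^(29n) · sqrt(4/(7π·29n))

Write N = 29n. Apply Stirling to each factorial:
  (8N)! ~ sqrt(2π·8N) · (8N/e)^(8N),
  N! ~ sqrt(2π N) · (N/e)^N,
  (7N)! ~ sqrt(2π·7N) · (7N/e)^(7N).
The exponential factors combine to (8N)^(8N) / (N^N · (7N)^(7N)) = 8^(8N)/7^(7N) = (8^8/7^7)^N = (16777216/823543)^N.
The square-root prefactors combine to sqrt(2π·8N) / (sqrt(2π N)·sqrt(2π·7N)) = sqrt(8 / (2π·7·N)) = sqrt(4/(7π·29n)).
Substituting N = 29n: C(232n, 29n) ~ (16777216/823543)^(29n) · sqrt(4/(7π·29n)).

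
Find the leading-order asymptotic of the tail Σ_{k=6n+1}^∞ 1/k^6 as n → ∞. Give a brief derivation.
Σ_{k>6n} 1/k^6 ~ 1/(5 · (6n)^5)

Compare to the integral: ∫_{6n}^∞ x^(−6) dx = [−x^(−5)/5]_{6n}^∞ = 1/((6−1)·(6n)^5). Euler-Maclaurin then gives
  Σ_{k>6n} 1/k^6 = ∫_{6n}^∞ dx/x^6 − 1/(2·(6n)^6) + O(1/(6n)^7).
(Equivalently this is ζ(6) − Σ_{k≤6n} 1/k^6.)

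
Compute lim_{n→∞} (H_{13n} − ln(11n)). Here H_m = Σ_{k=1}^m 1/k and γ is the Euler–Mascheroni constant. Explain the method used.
lim = ln(13/11) + γ

By Euler-Maclaurin, H_m = ln m + γ + O(1/m). So
  H_{13n} − ln(11n) = ln(13n) + γ − ln(11n) + O(1/n)
                       = ln(13/11) + γ + O(1/n).
Hence the limit is ln(13/11) + γ.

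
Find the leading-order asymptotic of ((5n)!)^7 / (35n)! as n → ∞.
((5n)!)^7/(35n)! ~ ((2π·5n)^(6/2) / sqrt(7)) · 7^(−7·5n)  →  0

Write N = 5n. Stirling: N! ~ sqrt(2π N)(N/e)^N and (7N)! ~ sqrt(2π·7N)·(7N/e)^(7N).
  (N!)^7/(7N)! ~ (2π N)^(7/2) (N/e)^(7N) / [sqrt(2π·7N) (7N/e)^(7N)]
     = (2π N)^(7/2) / sqrt(2π·7N) · (N/(7N))^(7N)
     = (2π N)^((7−1)/2) / sqrt(7) · 7^(−7N).
Since 7^7 > 1, the factor 7^(−7N) decays exponentially, so the ratio → 0. Substituting N = 5n gives the stated form.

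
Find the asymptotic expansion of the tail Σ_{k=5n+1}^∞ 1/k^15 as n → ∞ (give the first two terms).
Σ_{k>5n} 1/k^15 = 1/(14 · (5n)^14) − 1/(2 · (5n)^15) + O(1/(5n)^16)

Compare to the integral: ∫_{5n}^∞ x^(−15) dx = [−x^(−14)/14]_{5n}^∞ = 1/((15−1)·(5n)^14). The Euler-Maclaurin correction adds −f(5n)/2 = −1/(2·(5n)^15). Euler-Maclaurin then gives
  Σ_{k>5n} 1/k^15 = ∫_{5n}^∞ dx/x^15 − 1/(2·(5n)^15) + O(1/(5n)^16).
(Equivalently this is ζ(15) − Σ_{k≤5n} 1/k^15.)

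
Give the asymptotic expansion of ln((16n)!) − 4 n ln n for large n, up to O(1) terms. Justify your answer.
ln((16n)!) − 4 n ln n = 12 n ln n + 16(ln 16 − 1) n + (1/2) ln(2π·16n) + O(1/n)

Stirling: ln((16n)!) = 16n ln(16n) − 16n + (1/2) ln(2π·16n) + O(1/n).
Expand 16n ln(16n) = 16n (ln n + ln 16) = 16n ln n + 16n ln 16.
Subtract 4n ln n: leading term is (16 − 4) n ln n = 12 n ln n. The next term is 16n ln 16 − 16n = 16(ln 16 − 1) n. Then the (1/2) ln(2π·16n) correction.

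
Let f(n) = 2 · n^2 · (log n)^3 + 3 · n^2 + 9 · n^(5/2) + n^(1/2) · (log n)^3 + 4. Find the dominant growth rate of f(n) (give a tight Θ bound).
f(n) ∈ Θ(n^(5/2))

Compare the terms by growth order. For large n, n^a · (log n)^b dominates n^a' · (log n)^b' iff a > a', or (a = a' and b > b'). Ranking the 5 terms shows the dominant one is 9 · n^(5/2). Hence f(n) ∈ Θ(n^(5/2)).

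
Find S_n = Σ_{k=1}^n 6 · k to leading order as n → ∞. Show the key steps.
S_n ~ 3 · n^2

By integral comparison (Euler-Maclaurin), Σ_{k=1}^n 6 · k = 6 · ∫_0^n x^1 dx + O(n) = 6 · n^2/2 = 3 · n^2 + O(n). (Equivalently, Faulhaber's formula gives the same leading term.)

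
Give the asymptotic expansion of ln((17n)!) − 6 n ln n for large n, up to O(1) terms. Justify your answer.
ln((17n)!) − 6 n ln n = 11 n ln n + 17(ln 17 − 1) n + (1/2) ln(2π·17n) + O(1/n)

Stirling: ln((17n)!) = 17n ln(17n) − 17n + (1/2) ln(2π·17n) + O(1/n).
Expand 17n ln(17n) = 17n (ln n + ln 17) = 17n ln n + 17n ln 17.
Subtract 6n ln n: leading term is (17 − 6) n ln n = 11 n ln n. The next term is 17n ln 17 − 17n = 17(ln 17 − 1) n. Then the (1/2) ln(2π·17n) correction.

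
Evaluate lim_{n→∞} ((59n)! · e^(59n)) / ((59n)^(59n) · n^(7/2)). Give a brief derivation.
lim = 0

Stirling: (59n)! ~ sqrt(2π·59n) · (59n/e)^(59n). Hence
  (59n)! · e^(59n) / (59n)^(59n) ~ sqrt(2π·59n).
Dividing by n^(7/2): sqrt(2π·59n) / n^(7/2) = sqrt(2π·59) · n^((1−7)/2), so the expression behaves like sqrt(2π·59) · n^((1−7)/2) → 0.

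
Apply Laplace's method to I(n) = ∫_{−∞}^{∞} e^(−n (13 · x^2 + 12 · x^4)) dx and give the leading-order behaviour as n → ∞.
I(n) ~ sqrt(π/(13n))

φ(x) = 13 · x^2 + 12 · x^4 has its unique global minimum at x* = 0 (since φ'(x) = 26x + 48x^3 = 0 only at x = 0 for real x with both coefficients positive, and φ → ∞ as |x| → ∞). At x* = 0, φ(0) = 0 and φ''(0) = 26. Laplace's method then gives
  I(n) ~ sqrt(2π / (n · φ''(0))) · e^(−n φ(0)) = sqrt(2π / (26n)) = sqrt(π/(13n)).
The 12 · x^4 term contributes only at subleading order (an O(1/n) relative correction).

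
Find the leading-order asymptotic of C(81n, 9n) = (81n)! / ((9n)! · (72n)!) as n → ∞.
C(81n, 9n) ~ (387420489/16777216)^(9n) · sqrt(9/(16π·9n))

Write N = 9n. Apply Stirling to each factorial:
  (9N)! ~ sqrt(2π·9N) · (9N/e)^(9N),
  N! ~ sqrt(2π N) · (N/e)^N,
  (8N)! ~ sqrt(2π·8N) · (8N/e)^(8N).
The exponential factors combine to (9N)^(9N) / (N^N · (8N)^(8N)) = 9^(9N)/8^(8N) = (9^9/8^8)^N = (387420489/16777216)^N.
The square-root prefactors combine to sqrt(2π·9N) / (sqrt(2π N)·sqrt(2π·8N)) = sqrt(9 / (2π·8·N)) = sqrt(9/(16π·9n)).
Substituting N = 9n: C(81n, 9n) ~ (387420489/16777216)^(9n) · sqrt(9/(16π·9n)).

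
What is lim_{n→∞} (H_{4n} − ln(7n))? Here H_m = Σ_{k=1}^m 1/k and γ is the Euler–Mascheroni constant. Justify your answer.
lim = ln(4/7) + γ

By Euler-Maclaurin, H_m = ln m + γ + O(1/m). So
  H_{4n} − ln(7n) = ln(4n) + γ − ln(7n) + O(1/n)
                       = ln(4/7) + γ + O(1/n).
Hence the limit is ln(4/7) + γ.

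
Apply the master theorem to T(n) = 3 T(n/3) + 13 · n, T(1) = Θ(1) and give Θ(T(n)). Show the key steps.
T(n) = Θ(n log n)

log_3 3 = 1, and f(n) = 13 · n = Θ(n^(log_3 3)). This is Case 2 of the master theorem: T(n) = Θ(f(n) · log n) = Θ(n log n).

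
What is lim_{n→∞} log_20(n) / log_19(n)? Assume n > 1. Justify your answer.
lim = ln(19) / ln(20) = log_20(19)

Change of base: log_20(n) = ln n / ln 20 and log_19(n) = ln n / ln 19. The ratio is (ln n / ln 20) · (ln 19 / ln n) = ln 19 / ln 20, a constant independent of n. So the limit is ln 19 / ln 20 = log_20(19).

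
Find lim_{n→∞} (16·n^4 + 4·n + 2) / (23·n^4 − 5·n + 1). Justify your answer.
lim = 16/23

For large n the leading n^4 terms dominate both numerator and denominator. Dividing top and bottom by n^4, every other term tends to 0, leaving 16/23.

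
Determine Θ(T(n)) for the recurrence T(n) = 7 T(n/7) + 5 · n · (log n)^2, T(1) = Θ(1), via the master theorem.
T(n) = Θ(n · (log n)^3)

Here log_7 7 = 1 and f(n) = 5 · n · (log n)^2 = Θ(n^(log_7 7) · (log n)^2). This is the extended Case 2 of the master theorem (f matches the critical exponent up to log factors), giving T(n) = Θ(n^(log_7 7) · (log n)^(2+1)) = Θ(n · (log n)^3).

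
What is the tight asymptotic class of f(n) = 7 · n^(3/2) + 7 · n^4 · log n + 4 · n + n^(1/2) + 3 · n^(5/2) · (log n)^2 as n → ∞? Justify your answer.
f(n) ∈ Θ(n^4 · log n)

Compare the terms by growth order. For large n, n^a · (log n)^b dominates n^a' · (log n)^b' iff a > a', or (a = a' and b > b'). Ranking the 5 terms shows the dominant one is 7 · n^4 · log n. Hence f(n) ∈ Θ(n^4 · log n).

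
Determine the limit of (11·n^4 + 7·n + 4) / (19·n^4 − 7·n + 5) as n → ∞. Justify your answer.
lim = 11/19

For large n the leading n^4 terms dominate both numerator and denominator. Dividing top and bottom by n^4, every other term tends to 0, leaving 11/19.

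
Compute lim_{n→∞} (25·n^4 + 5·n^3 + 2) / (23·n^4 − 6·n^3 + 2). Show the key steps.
lim = 25/23

For large n the leading n^4 terms dominate both numerator and denominator. Dividing top and bottom by n^4, every other term tends to 0, leaving 25/23.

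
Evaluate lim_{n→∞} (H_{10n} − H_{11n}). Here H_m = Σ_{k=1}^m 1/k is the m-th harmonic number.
lim = ln(10/11)

Euler-Maclaurin gives H_m = ln m + γ + 1/(2m) + O(1/m^2). The γ and O(1/m) terms cancel in the difference:
  H_{10n} − H_{11n} = ln(10n) − ln(11n) + O(1/n) = ln(10/11) + O(1/n).
Hence the limit is ln(10/11).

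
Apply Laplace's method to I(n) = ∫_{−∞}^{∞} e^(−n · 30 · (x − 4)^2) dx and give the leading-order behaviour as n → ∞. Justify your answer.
I(n) = sqrt(π/(30n))

Here φ(x) = 30 · (x − 4)^2 has its unique minimum at x* = 4 with φ(x*) = 0 and φ''(x*) = 60. Laplace's method gives
  I(n) ~ e^(−n φ(x*)) · sqrt(2π / (n · φ''(x*))) = sqrt(2π / (60n)) = sqrt(π/(30n)).
This is exact: substituting u = (x − 4)·sqrt(30n) gives I(n) = (1/sqrt(30n)) ∫_{−∞}^{∞} e^(−u^2) du = sqrt(π/(30n)).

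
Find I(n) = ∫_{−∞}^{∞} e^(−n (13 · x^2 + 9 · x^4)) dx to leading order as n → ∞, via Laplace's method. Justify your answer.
I(n) ~ sqrt(π/(13n))

φ(x) = 13 · x^2 + 9 · x^4 has its unique global minimum at x* = 0 (since φ'(x) = 26x + 36x^3 = 0 only at x = 0 for real x with both coefficients positive, and φ → ∞ as |x| → ∞). At x* = 0, φ(0) = 0 and φ''(0) = 26. Laplace's method then gives
  I(n) ~ sqrt(2π / (n · φ''(0))) · e^(−n φ(0)) = sqrt(2π / (26n)) = sqrt(π/(13n)).
The 9 · x^4 term contributes only at subleading order (an O(1/n) relative correction).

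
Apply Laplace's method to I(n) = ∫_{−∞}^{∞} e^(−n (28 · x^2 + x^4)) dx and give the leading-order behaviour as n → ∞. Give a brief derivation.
I(n) ~ sqrt(π/(28n))

φ(x) = 28 · x^2 + x^4 has its unique global minimum at x* = 0 (since φ'(x) = 56x + 4x^3 = 0 only at x = 0 for real x with both coefficients positive, and φ → ∞ as |x| → ∞). At x* = 0, φ(0) = 0 and φ''(0) = 56. Laplace's method then gives
  I(n) ~ sqrt(2π / (n · φ''(0))) · e^(−n φ(0)) = sqrt(2π / (56n)) = sqrt(π/(28n)).
The x^4 term contributes only at subleading order (an O(1/n) relative correction).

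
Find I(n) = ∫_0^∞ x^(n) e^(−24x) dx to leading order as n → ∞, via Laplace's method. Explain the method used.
I(n) ~ (sqrt(2π·n) / 24) · (n/(24e))^(n)

Write the integrand as exp(n ln x − 24x) and set f(x) = n ln x − 24x. Then f'(x) = n/x − 24 = 0 at x* = n/24, and f''(x*) = −n/x*^2 = −24^2/(n). Laplace's method (interior maximum) gives
  I(n) ~ e^(f(x*)) · sqrt(2π / |f''(x*)|)
        = exp(n ln(n/24) − n) · sqrt(2π · n / 24^2)
        = (n/24)^(n) e^(−n) · sqrt(2π·n) / 24
        = (sqrt(2π·n) / 24) · (n/(24e))^(n).
This matches Γ(n+1)/24^(n+1) with Stirling applied to Γ.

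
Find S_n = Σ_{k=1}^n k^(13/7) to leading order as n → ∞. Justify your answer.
S_n ~ (7/20) · n^(20/7)

Integral comparison: Σ_{k=1}^n k^(13/7) = ∫_0^n x^(13/7) dx + O(n^(13/7)). The integral is n^(1 + 13/7) / (1 + 13/7) = n^((13+7)/7) / ((13+7)/7) = (7/20) · n^(20/7).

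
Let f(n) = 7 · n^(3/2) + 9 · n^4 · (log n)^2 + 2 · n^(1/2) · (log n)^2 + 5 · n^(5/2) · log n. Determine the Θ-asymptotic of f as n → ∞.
f(n) ∈ Θ(n^4 · (log n)^2)

Compare the terms by growth order. For large n, n^a · (log n)^b dominates n^a' · (log n)^b' iff a > a', or (a = a' and b > b'). Ranking the 4 terms shows the dominant one is 9 · n^4 · (log n)^2. Hence f(n) ∈ Θ(n^4 · (log n)^2).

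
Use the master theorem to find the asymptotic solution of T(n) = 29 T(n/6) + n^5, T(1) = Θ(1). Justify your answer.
T(n) = Θ(n^5)

log_6 29 ≈ 1.879. f(n) = n^5 dominates n^(log_6 29) since 5 > 1.879, and the regularity condition a·f(n/b) = 29·(n/6)^5 = (29/7776)·n^5 ≤ c·f(n) holds with c = 29/7776 ≈ 0.00373 < 1. So this is Case 3: T(n) = Θ(f(n)) = Θ(n^5).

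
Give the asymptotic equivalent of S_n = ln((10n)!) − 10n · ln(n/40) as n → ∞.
S_n ~ 10n · (ln 400 − 1) + O(ln n)

Stirling: ln((10n)!) = 10n ln(10n) − 10n + O(ln n).
  S_n = 10n ln(10n) − 10n − 10n ln(n/40) + O(ln n)
      = 10n ln(10n) − 10n ln n + 10n ln 40 − 10n + O(ln n)
      = 10n ln 10 + 10n ln 40 − 10n + O(ln n)
      = 10n (ln 400 − 1) + O(ln n).
Numerically ln(400) − 1 ≈ 4.9915.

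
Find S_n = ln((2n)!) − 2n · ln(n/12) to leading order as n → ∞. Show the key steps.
S_n ~ 2n · (ln 24 − 1) + O(ln n)

Stirling: ln((2n)!) = 2n ln(2n) − 2n + O(ln n).
  S_n = 2n ln(2n) − 2n − 2n ln(n/12) + O(ln n)
      = 2n ln(2n) − 2n ln n + 2n ln 12 − 2n + O(ln n)
      = 2n ln 2 + 2n ln 12 − 2n + O(ln n)
      = 2n (ln 24 − 1) + O(ln n).
Numerically ln(24) − 1 ≈ 2.1781.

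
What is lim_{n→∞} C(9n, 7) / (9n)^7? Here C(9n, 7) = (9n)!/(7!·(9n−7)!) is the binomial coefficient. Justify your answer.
lim = 1/7! = 1/5040

With N = 9n → ∞: C(N, 7) / N^7 = [N(N−1)…(N−6)] / (7! · N^7) = (1/7!) · 1 · (1 − 1/(9n)) · … · (1 − 6/(9n)). Each factor → 1 as N → ∞, so the limit is 1/7! = 1/5040.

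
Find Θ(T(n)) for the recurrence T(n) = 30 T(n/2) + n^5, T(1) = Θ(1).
T(n) = Θ(n^5)

log_2 30 ≈ 4.907. f(n) = n^5 dominates n^(log_2 30) since 5 > 4.907, and the regularity condition a·f(n/b) = 30·(n/2)^5 = (30/32)·n^5 ≤ c·f(n) holds with c = 30/32 ≈ 0.938 < 1. So this is Case 3: T(n) = Θ(f(n)) = Θ(n^5).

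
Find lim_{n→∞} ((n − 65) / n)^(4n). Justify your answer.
lim = e^(−260)

Rewrite as (1 − 65/n)^(4n). By the standard limit (1 + x/n)^n → e^x, we have (1 − 65/n)^n → e^(−65), and raising to the 4th power gives e^(−260).
More precisely, ln[(1 − 65/n)^(4n)] = 4n · ln(1 − 65/n) = 4n · (-65/n + O(1/n^2)) = -260 + O(1/n) → -260.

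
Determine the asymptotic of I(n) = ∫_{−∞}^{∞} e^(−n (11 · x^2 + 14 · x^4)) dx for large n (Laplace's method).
I(n) ~ sqrt(π/(11n))

φ(x) = 11 · x^2 + 14 · x^4 has its unique global minimum at x* = 0 (since φ'(x) = 22x + 56x^3 = 0 only at x = 0 for real x with both coefficients positive, and φ → ∞ as |x| → ∞). At x* = 0, φ(0) = 0 and φ''(0) = 22. Laplace's method then gives
  I(n) ~ sqrt(2π / (n · φ''(0))) · e^(−n φ(0)) = sqrt(2π / (22n)) = sqrt(π/(11n)).
The 14 · x^4 term contributes only at subleading order (an O(1/n) relative correction).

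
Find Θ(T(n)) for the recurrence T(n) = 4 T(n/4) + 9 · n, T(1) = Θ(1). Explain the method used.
T(n) = Θ(n log n)

log_4 4 = 1, and f(n) = 9 · n = Θ(n^(log_4 4)). This is Case 2 of the master theorem: T(n) = Θ(f(n) · log n) = Θ(n log n).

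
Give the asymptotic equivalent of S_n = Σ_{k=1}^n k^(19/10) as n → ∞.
S_n ~ (10/29) · n^(29/10)

Integral comparison: Σ_{k=1}^n k^(19/10) = ∫_0^n x^(19/10) dx + O(n^(19/10)). The integral is n^(1 + 19/10) / (1 + 19/10) = n^((19+10)/10) / ((19+10)/10) = (10/29) · n^(29/10).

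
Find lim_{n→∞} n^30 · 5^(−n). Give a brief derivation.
lim = 0

Exponentials with base > 1 dominate every fixed polynomial: for any fixed c, n^c / 5^n → 0 as n → ∞ (e.g. by the ratio test, or by writing 5^n = e^(n ln 5) and noting e^(n ln 5) / n^c → ∞). Hence n^30 · 5^(−n) = n^30 / 5^n → 0.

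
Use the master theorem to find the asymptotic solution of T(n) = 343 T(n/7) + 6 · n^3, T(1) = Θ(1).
T(n) = Θ(n^3 log n)

log_7 343 = 3, and f(n) = 6 · n^3 = Θ(n^(log_7 343)). This is Case 2 of the master theorem: T(n) = Θ(f(n) · log n) = Θ(n^3 log n).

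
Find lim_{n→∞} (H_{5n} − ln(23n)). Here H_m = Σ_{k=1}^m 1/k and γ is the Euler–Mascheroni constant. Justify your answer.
lim = ln(5/23) + γ

By Euler-Maclaurin, H_m = ln m + γ + O(1/m). So
  H_{5n} − ln(23n) = ln(5n) + γ − ln(23n) + O(1/n)
                       = ln(5/23) + γ + O(1/n).
Hence the limit is ln(5/23) + γ.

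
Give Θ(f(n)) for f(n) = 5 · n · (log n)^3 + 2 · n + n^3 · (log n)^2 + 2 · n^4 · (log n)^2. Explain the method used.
f(n) ∈ Θ(n^4 · (log n)^2)

Compare the terms by growth order. For large n, n^a · (log n)^b dominates n^a' · (log n)^b' iff a > a', or (a = a' and b > b'). Ranking the 4 terms shows the dominant one is 2 · n^4 · (log n)^2. Hence f(n) ∈ Θ(n^4 · (log n)^2).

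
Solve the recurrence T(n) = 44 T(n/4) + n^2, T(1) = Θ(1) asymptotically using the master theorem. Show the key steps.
T(n) = Θ(n^(log_4 44))

Master theorem: compare f(n) = n^2 to n^(log_4 44) where log_4 44 ≈ 2.730. Since 2 < log_4 44, we have f(n) = O(n^(log_4 44 − ε)) for some ε > 0 — Case 1. Hence T(n) = Θ(n^(log_4 44)).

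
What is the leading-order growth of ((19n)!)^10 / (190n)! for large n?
((19n)!)^10/(190n)! ~ ((2π·19n)^(9/2) / sqrt(10)) · 10^(−10·19n)  →  0

Write N = 19n. Stirling: N! ~ sqrt(2π N)(N/e)^N and (10N)! ~ sqrt(2π·10N)·(10N/e)^(10N).
  (N!)^10/(10N)! ~ (2π N)^(10/2) (N/e)^(10N) / [sqrt(2π·10N) (10N/e)^(10N)]
     = (2π N)^(10/2) / sqrt(2π·10N) · (N/(10N))^(10N)
     = (2π N)^((10−1)/2) / sqrt(10) · 10^(−10N).
Since 10^10 > 1, the factor 10^(−10N) decays exponentially, so the ratio → 0. Substituting N = 19n gives the stated form.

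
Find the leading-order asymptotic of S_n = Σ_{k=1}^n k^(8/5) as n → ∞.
S_n ~ (5/13) · n^(13/5)

Integral comparison: Σ_{k=1}^n k^(8/5) = ∫_0^n x^(8/5) dx + O(n^(8/5)). The integral is n^(1 + 8/5) / (1 + 8/5) = n^((8+5)/5) / ((8+5)/5) = (5/13) · n^(13/5).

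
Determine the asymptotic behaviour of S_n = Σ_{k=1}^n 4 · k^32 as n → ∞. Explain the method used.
S_n ~ 4 · n^33 / 33

By integral comparison (Euler-Maclaurin), Σ_{k=1}^n 4 · k^32 = 4 · ∫_0^n x^32 dx + O(n^32) = 4 · n^33/33 + O(n^32). (Equivalently, Faulhaber's formula gives the same leading term.)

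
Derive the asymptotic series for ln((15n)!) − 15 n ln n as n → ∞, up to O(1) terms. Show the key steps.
ln((15n)!) − 15 n ln n = 15(ln 15 − 1) n + (1/2) ln(2π·15n) + O(1/n)

Stirling: ln((15n)!) = 15n ln(15n) − 15n + (1/2) ln(2π·15n) + O(1/n).
Since 15n ln(15n) = 15n ln n + 15n ln 15, subtracting 15n ln n cancels the n ln n term exactly. What remains is 15(ln 15 − 1) n + (1/2) ln(2π·15n) + O(1/n).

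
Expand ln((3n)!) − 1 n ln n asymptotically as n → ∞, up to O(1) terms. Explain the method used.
ln((3n)!) − 1 n ln n = 2 n ln n + 3(ln 3 − 1) n + (1/2) ln(2π·3n) + O(1/n)

Stirling: ln((3n)!) = 3n ln(3n) − 3n + (1/2) ln(2π·3n) + O(1/n).
Expand 3n ln(3n) = 3n (ln n + ln 3) = 3n ln n + 3n ln 3.
Subtract 1n ln n: leading term is (3 − 1) n ln n = 2 n ln n. The next term is 3n ln 3 − 3n = 3(ln 3 − 1) n. Then the (1/2) ln(2π·3n) correction.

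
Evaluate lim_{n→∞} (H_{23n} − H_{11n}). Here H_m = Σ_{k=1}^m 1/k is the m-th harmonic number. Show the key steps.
lim = ln(23/11)

Euler-Maclaurin gives H_m = ln m + γ + 1/(2m) + O(1/m^2). The γ and O(1/m) terms cancel in the difference:
  H_{23n} − H_{11n} = ln(23n) − ln(11n) + O(1/n) = ln(23/11) + O(1/n).
Hence the limit is ln(23/11).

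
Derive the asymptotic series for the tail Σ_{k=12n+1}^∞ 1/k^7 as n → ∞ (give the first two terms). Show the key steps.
Σ_{k>12n} 1/k^7 = 1/(6 · (12n)^6) − 1/(2 · (12n)^7) + O(1/(12n)^8)

Compare to the integral: ∫_{12n}^∞ x^(−7) dx = [−x^(−6)/6]_{12n}^∞ = 1/((7−1)·(12n)^6). The Euler-Maclaurin correction adds −f(12n)/2 = −1/(2·(12n)^7). Euler-Maclaurin then gives
  Σ_{k>12n} 1/k^7 = ∫_{12n}^∞ dx/x^7 − 1/(2·(12n)^7) + O(1/(12n)^8).
(Equivalently this is ζ(7) − Σ_{k≤12n} 1/k^7.)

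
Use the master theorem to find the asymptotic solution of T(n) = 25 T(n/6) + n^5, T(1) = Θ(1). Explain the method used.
T(n) = Θ(n^5)

log_6 25 ≈ 1.796. f(n) = n^5 dominates n^(log_6 25) since 5 > 1.796, and the regularity condition a·f(n/b) = 25·(n/6)^5 = (25/7776)·n^5 ≤ c·f(n) holds with c = 25/7776 ≈ 0.00322 < 1. So this is Case 3: T(n) = Θ(f(n)) = Θ(n^5).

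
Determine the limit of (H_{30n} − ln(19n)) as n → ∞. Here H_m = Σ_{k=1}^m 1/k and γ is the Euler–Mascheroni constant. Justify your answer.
lim = ln(30/19) + γ

By Euler-Maclaurin, H_m = ln m + γ + O(1/m). So
  H_{30n} − ln(19n) = ln(30n) + γ − ln(19n) + O(1/n)
                       = ln(30/19) + γ + O(1/n).
Hence the limit is ln(30/19) + γ.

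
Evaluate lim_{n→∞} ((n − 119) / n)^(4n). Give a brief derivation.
lim = e^(−476)

Rewrite as (1 − 119/n)^(4n). By the standard limit (1 + x/n)^n → e^x, we have (1 − 119/n)^n → e^(−119), and raising to the 4th power gives e^(−476).
More precisely, ln[(1 − 119/n)^(4n)] = 4n · ln(1 − 119/n) = 4n · (-119/n + O(1/n^2)) = -476 + O(1/n) → -476.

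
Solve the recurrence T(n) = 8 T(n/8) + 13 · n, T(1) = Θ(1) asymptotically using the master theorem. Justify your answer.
T(n) = Θ(n log n)

log_8 8 = 1, and f(n) = 13 · n = Θ(n^(log_8 8)). This is Case 2 of the master theorem: T(n) = Θ(f(n) · log n) = Θ(n log n).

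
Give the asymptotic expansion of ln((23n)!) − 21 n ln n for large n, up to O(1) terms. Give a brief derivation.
ln((23n)!) − 21 n ln n = 2 n ln n + 23(ln 23 − 1) n + (1/2) ln(2π·23n) + O(1/n)

Stirling: ln((23n)!) = 23n ln(23n) − 23n + (1/2) ln(2π·23n) + O(1/n).
Expand 23n ln(23n) = 23n (ln n + ln 23) = 23n ln n + 23n ln 23.
Subtract 21n ln n: leading term is (23 − 21) n ln n = 2 n ln n. The next term is 23n ln 23 − 23n = 23(ln 23 − 1) n. Then the (1/2) ln(2π·23n) correction.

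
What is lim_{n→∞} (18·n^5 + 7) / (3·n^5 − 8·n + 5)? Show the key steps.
lim = 18/3 = 6

For large n the leading n^5 terms dominate both numerator and denominator. Dividing top and bottom by n^5, every other term tends to 0, leaving 18/3 = 6.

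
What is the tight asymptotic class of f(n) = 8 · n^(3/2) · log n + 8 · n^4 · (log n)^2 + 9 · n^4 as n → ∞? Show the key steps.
f(n) ∈ Θ(n^4 · (log n)^2)

Compare the terms by growth order. For large n, n^a · (log n)^b dominates n^a' · (log n)^b' iff a > a', or (a = a' and b > b'). Ranking the 3 terms shows the dominant one is 8 · n^4 · (log n)^2. Hence f(n) ∈ Θ(n^4 · (log n)^2).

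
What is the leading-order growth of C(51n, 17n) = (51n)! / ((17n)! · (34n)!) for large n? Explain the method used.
C(51n, 17n) ~ (27/4)^(17n) · sqrt(3/(4π·17n))

Write N = 17n. Apply Stirling to each factorial:
  (3N)! ~ sqrt(2π·3N) · (3N/e)^(3N),
  N! ~ sqrt(2π N) · (N/e)^N,
  (2N)! ~ sqrt(2π·2N) · (2N/e)^(2N).
The exponential factors combine to (3N)^(3N) / (N^N · (2N)^(2N)) = 3^(3N)/2^(2N) = (3^3/2^2)^N = (27/4)^N.
The square-root prefactors combine to sqrt(2π·3N) / (sqrt(2π N)·sqrt(2π·2N)) = sqrt(3 / (2π·2·N)) = sqrt(3/(4π·17n)).
Substituting N = 17n: C(51n, 17n) ~ (27/4)^(17n) · sqrt(3/(4π·17n)).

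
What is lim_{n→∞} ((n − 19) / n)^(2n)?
lim = e^(−38)

Rewrite as (1 − 19/n)^(2n). By the standard limit (1 + x/n)^n → e^x, we have (1 − 19/n)^n → e^(−19), and raising to the 2nd power gives e^(−38).
More precisely, ln[(1 − 19/n)^(2n)] = 2n · ln(1 − 19/n) = 2n · (-19/n + O(1/n^2)) = -38 + O(1/n) → -38.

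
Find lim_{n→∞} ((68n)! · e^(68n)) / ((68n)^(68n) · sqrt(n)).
lim = sqrt(2π·68)

Stirling: (68n)! ~ sqrt(2π·68n) · (68n/e)^(68n). Hence
  (68n)! · e^(68n) / (68n)^(68n) ~ sqrt(2π·68n).
Dividing by sqrt(n): sqrt(2π·68n) / sqrt(n) = sqrt(2π·68) · n^((1−1)/2), so the limit is sqrt(2π·68).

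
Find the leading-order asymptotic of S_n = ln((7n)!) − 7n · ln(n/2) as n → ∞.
S_n ~ 7n · (ln 14 − 1) + O(ln n)

Stirling: ln((7n)!) = 7n ln(7n) − 7n + O(ln n).
  S_n = 7n ln(7n) − 7n − 7n ln(n/2) + O(ln n)
      = 7n ln(7n) − 7n ln n + 7n ln 2 − 7n + O(ln n)
      = 7n ln 7 + 7n ln 2 − 7n + O(ln n)
      = 7n (ln 14 − 1) + O(ln n).
Numerically ln(14) − 1 ≈ 1.6391.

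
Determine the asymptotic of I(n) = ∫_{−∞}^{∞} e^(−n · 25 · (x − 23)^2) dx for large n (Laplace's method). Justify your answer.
I(n) = sqrt(π/(25n))

Here φ(x) = 25 · (x − 23)^2 has its unique minimum at x* = 23 with φ(x*) = 0 and φ''(x*) = 50. Laplace's method gives
  I(n) ~ e^(−n φ(x*)) · sqrt(2π / (n · φ''(x*))) = sqrt(2π / (50n)) = sqrt(π/(25n)).
This is exact: substituting u = (x − 23)·sqrt(25n) gives I(n) = (1/sqrt(25n)) ∫_{−∞}^{∞} e^(−u^2) du = sqrt(π/(25n)).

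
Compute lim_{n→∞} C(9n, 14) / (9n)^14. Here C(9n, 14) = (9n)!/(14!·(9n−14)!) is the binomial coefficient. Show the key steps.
lim = 1/14! = 1/87178291200

With N = 9n → ∞: C(N, 14) / N^14 = [N(N−1)…(N−13)] / (14! · N^14) = (1/14!) · 1 · (1 − 1/(9n)) · … · (1 − 13/(9n)). Each factor → 1 as N → ∞, so the limit is 1/14! = 1/87178291200.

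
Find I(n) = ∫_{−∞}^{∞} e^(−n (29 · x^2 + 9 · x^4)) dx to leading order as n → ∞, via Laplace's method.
I(n) ~ sqrt(π/(29n))

φ(x) = 29 · x^2 + 9 · x^4 has its unique global minimum at x* = 0 (since φ'(x) = 58x + 36x^3 = 0 only at x = 0 for real x with both coefficients positive, and φ → ∞ as |x| → ∞). At x* = 0, φ(0) = 0 and φ''(0) = 58. Laplace's method then gives
  I(n) ~ sqrt(2π / (n · φ''(0))) · e^(−n φ(0)) = sqrt(2π / (58n)) = sqrt(π/(29n)).
The 9 · x^4 term contributes only at subleading order (an O(1/n) relative correction).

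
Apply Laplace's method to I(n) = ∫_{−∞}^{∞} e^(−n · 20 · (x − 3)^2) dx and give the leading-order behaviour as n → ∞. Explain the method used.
I(n) = sqrt(π/(20n))

Here φ(x) = 20 · (x − 3)^2 has its unique minimum at x* = 3 with φ(x*) = 0 and φ''(x*) = 40. Laplace's method gives
  I(n) ~ e^(−n φ(x*)) · sqrt(2π / (n · φ''(x*))) = sqrt(2π / (40n)) = sqrt(π/(20n)).
This is exact: substituting u = (x − 3)·sqrt(20n) gives I(n) = (1/sqrt(20n)) ∫_{−∞}^{∞} e^(−u^2) du = sqrt(π/(20n)).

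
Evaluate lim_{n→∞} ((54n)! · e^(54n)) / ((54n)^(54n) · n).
lim = 0

Stirling: (54n)! ~ sqrt(2π·54n) · (54n/e)^(54n). Hence
  (54n)! · e^(54n) / (54n)^(54n) ~ sqrt(2π·54n).
Dividing by n: sqrt(2π·54n) / n = sqrt(2π·54) · n^((1−2)/2), so the expression behaves like sqrt(2π·54) · n^((1−2)/2) → 0.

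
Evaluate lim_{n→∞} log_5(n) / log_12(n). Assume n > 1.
lim = ln(12) / ln(5) = log_5(12)

Change of base: log_5(n) = ln n / ln 5 and log_12(n) = ln n / ln 12. The ratio is (ln n / ln 5) · (ln 12 / ln n) = ln 12 / ln 5, a constant independent of n. So the limit is ln 12 / ln 5 = log_5(12).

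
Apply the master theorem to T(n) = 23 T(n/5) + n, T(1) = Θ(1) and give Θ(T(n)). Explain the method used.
T(n) = Θ(n^(log_5 23))

Master theorem: compare f(n) = n to n^(log_5 23) where log_5 23 ≈ 1.948. Since 1 < log_5 23, we have f(n) = O(n^(log_5 23 − ε)) for some ε > 0 — Case 1. Hence T(n) = Θ(n^(log_5 23)).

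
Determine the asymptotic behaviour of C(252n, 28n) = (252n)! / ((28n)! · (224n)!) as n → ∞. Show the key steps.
C(252n, 28n) ~ (387420489/16777216)^(28n) · sqrt(9/(16π·28n))

Write N = 28n. Apply Stirling to each factorial:
  (9N)! ~ sqrt(2π·9N) · (9N/e)^(9N),
  N! ~ sqrt(2π N) · (N/e)^N,
  (8N)! ~ sqrt(2π·8N) · (8N/e)^(8N).
The exponential factors combine to (9N)^(9N) / (N^N · (8N)^(8N)) = 9^(9N)/8^(8N) = (9^9/8^8)^N = (387420489/16777216)^N.
The square-root prefactors combine to sqrt(2π·9N) / (sqrt(2π N)·sqrt(2π·8N)) = sqrt(9 / (2π·8·N)) = sqrt(9/(16π·28n)).
Substituting N = 28n: C(252n, 28n) ~ (387420489/16777216)^(28n) · sqrt(9/(16π·28n)).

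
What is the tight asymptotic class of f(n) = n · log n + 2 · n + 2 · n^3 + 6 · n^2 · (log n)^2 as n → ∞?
f(n) ∈ Θ(n^3)

Compare the terms by growth order. For large n, n^a · (log n)^b dominates n^a' · (log n)^b' iff a > a', or (a = a' and b > b'). Ranking the 4 terms shows the dominant one is 2 · n^3. Hence f(n) ∈ Θ(n^3).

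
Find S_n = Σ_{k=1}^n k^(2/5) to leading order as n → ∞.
S_n ~ (5/7) · n^(7/5)

Integral comparison: Σ_{k=1}^n k^(2/5) = ∫_0^n x^(2/5) dx + O(n^(2/5)). The integral is n^(1 + 2/5) / (1 + 2/5) = n^((2+5)/5) / ((2+5)/5) = (5/7) · n^(7/5).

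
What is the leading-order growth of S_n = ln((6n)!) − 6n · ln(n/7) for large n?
S_n ~ 6n · (ln 42 − 1) + O(ln n)

Stirling: ln((6n)!) = 6n ln(6n) − 6n + O(ln n).
  S_n = 6n ln(6n) − 6n − 6n ln(n/7) + O(ln n)
      = 6n ln(6n) − 6n ln n + 6n ln 7 − 6n + O(ln n)
      = 6n ln 6 + 6n ln 7 − 6n + O(ln n)
      = 6n (ln 42 − 1) + O(ln n).
Numerically ln(42) − 1 ≈ 2.7377.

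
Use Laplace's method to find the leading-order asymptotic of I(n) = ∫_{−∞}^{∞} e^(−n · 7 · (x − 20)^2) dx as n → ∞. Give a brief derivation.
I(n) = sqrt(π/(7n))

Here φ(x) = 7 · (x − 20)^2 has its unique minimum at x* = 20 with φ(x*) = 0 and φ''(x*) = 14. Laplace's method gives
  I(n) ~ e^(−n φ(x*)) · sqrt(2π / (n · φ''(x*))) = sqrt(2π / (14n)) = sqrt(π/(7n)).
This is exact: substituting u = (x − 20)·sqrt(7n) gives I(n) = (1/sqrt(7n)) ∫_{−∞}^{∞} e^(−u^2) du = sqrt(π/(7n)).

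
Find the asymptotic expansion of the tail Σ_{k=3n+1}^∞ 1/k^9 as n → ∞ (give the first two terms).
Σ_{k>3n} 1/k^9 = 1/(8 · (3n)^8) − 1/(2 · (3n)^9) + O(1/(3n)^10)

Compare to the integral: ∫_{3n}^∞ x^(−9) dx = [−x^(−8)/8]_{3n}^∞ = 1/((9−1)·(3n)^8). The Euler-Maclaurin correction adds −f(3n)/2 = −1/(2·(3n)^9). Euler-Maclaurin then gives
  Σ_{k>3n} 1/k^9 = ∫_{3n}^∞ dx/x^9 − 1/(2·(3n)^9) + O(1/(3n)^10).
(Equivalently this is ζ(9) − Σ_{k≤3n} 1/k^9.)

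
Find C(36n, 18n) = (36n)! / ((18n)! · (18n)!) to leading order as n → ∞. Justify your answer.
C(36n, 18n) ~ (4)^(18n) · sqrt(1/(π·18n))

Write N = 18n. Apply Stirling to each factorial:
  (2N)! ~ sqrt(2π·2N) · (2N/e)^(2N),
  N! ~ sqrt(2π N) · (N/e)^N,
  (1N)! ~ sqrt(2π·1N) · (1N/e)^(1N).
The exponential factors combine to (2N)^(2N) / (N^N · (1N)^(1N)) = 2^(2N)/1^(1N) = (2^2/1^1)^N = (4)^N.
The square-root prefactors combine to sqrt(2π·2N) / (sqrt(2π N)·sqrt(2π·1N)) = sqrt(2 / (2π·1·N)) = sqrt(1/(π·18n)).
Substituting N = 18n: C(36n, 18n) ~ (4)^(18n) · sqrt(1/(π·18n)).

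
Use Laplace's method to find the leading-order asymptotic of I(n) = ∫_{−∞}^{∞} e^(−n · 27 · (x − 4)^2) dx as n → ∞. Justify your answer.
I(n) = sqrt(π/(27n))

Here φ(x) = 27 · (x − 4)^2 has its unique minimum at x* = 4 with φ(x*) = 0 and φ''(x*) = 54. Laplace's method gives
  I(n) ~ e^(−n φ(x*)) · sqrt(2π / (n · φ''(x*))) = sqrt(2π / (54n)) = sqrt(π/(27n)).
This is exact: substituting u = (x − 4)·sqrt(27n) gives I(n) = (1/sqrt(27n)) ∫_{−∞}^{∞} e^(−u^2) du = sqrt(π/(27n)).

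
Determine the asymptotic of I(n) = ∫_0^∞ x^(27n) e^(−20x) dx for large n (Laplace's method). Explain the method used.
I(n) ~ (sqrt(2π·27n) / 20) · (27n/(20e))^(27n)

Write the integrand as exp(27n ln x − 20x) and set f(x) = 27n ln x − 20x. Then f'(x) = 27n/x − 20 = 0 at x* = 27n/20, and f''(x*) = −27n/x*^2 = −20^2/(27n). Laplace's method (interior maximum) gives
  I(n) ~ e^(f(x*)) · sqrt(2π / |f''(x*)|)
        = exp(27n ln(27n/20) − 27n) · sqrt(2π · 27n / 20^2)
        = (27n/20)^(27n) e^(−27n) · sqrt(2π·27n) / 20
        = (sqrt(2π·27n) / 20) · (27n/(20e))^(27n).
This matches Γ(27n+1)/20^(27n+1) with Stirling applied to Γ.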